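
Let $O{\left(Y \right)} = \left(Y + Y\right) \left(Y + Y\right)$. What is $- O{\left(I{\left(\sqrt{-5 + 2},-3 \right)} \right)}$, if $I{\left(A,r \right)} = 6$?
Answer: $-144$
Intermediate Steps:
$O{\left(Y \right)} = 4 Y^{2}$ ($O{\left(Y \right)} = 2 Y 2 Y = 4 Y^{2}$)
$- O{\left(I{\left(\sqrt{-5 + 2},-3 \right)} \right)} = - 4 \cdot 6^{2} = - 4 \cdot 36 = \left(-1\right) 144 = -144$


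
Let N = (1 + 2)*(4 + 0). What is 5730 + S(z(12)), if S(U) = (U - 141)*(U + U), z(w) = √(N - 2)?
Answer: 5750 - 282*√10 ≈ 4858.2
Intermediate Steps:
N = 12 (N = 3*4 = 12)
z(w) = √10 (z(w) = √(12 - 2) = √10)
S(U) = 2*U*(-141 + U) (S(U) = (-141 + U)*(2*U) = 2*U*(-141 + U))
5730 + S(z(12)) = 5730 + 2*√10*(-141 + √10)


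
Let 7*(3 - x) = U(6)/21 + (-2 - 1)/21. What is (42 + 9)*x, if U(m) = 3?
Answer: 153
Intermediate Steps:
x = 3 (x = 3 - (3/21 + (-2 - 1)/21)/7 = 3 - (3*(1/21) - 3*1/21)/7 = 3 - (1/7 - 1/7)/7 = 3 - 1/7*0 = 3 + 0 = 3)
(42 + 9)*x = (42 + 9)*3 = 51*3 = 153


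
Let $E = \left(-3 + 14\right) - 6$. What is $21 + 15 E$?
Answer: $96$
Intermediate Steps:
$E = 5$ ($E = 11 - 6 = 5$)
$21 + 15 E = 21 + 15 \cdot 5 = 21 + 75 = 96$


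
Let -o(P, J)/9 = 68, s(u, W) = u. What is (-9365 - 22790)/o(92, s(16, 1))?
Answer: 32155/612 ≈ 52.541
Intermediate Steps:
o(P, J) = -612 (o(P, J) = -9*68 = -612)
(-9365 - 22790)/o(92, s(16, 1)) = (-9365 - 22790)/(-612) = -32155*(-1/612) = 32155/612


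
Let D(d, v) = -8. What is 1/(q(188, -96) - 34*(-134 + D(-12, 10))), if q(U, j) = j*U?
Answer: -1/13220 ≈ -7.5643e-5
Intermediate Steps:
q(U, j) = U*j
1/(q(188, -96) - 34*(-134 + D(-12, 10))) = 1/(188*(-96) - 34*(-134 - 8)) = 1/(-18048 - 34*(-142)) = 1/(-18048 + 4828) = 1/(-13220) = -1/13220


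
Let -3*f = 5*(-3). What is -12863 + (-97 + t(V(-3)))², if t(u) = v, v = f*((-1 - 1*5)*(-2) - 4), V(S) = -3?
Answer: -9614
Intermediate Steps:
f = 5 (f = -5*(-3)/3 = -⅓*(-15) = 5)
v = 40 (v = 5*((-1 - 1*5)*(-2) - 4) = 5*((-1 - 5)*(-2) - 4) = 5*(-6*(-2) - 4) = 5*(12 - 4) = 5*8 = 40)
t(u) = 40
-12863 + (-97 + t(V(-3)))² = -12863 + (-97 + 40)² = -12863 + (-57)² = -12863 + 3249 = -9614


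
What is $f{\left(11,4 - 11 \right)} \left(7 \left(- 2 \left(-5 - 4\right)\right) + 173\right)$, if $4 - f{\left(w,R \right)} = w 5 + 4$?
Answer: $-16445$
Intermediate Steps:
$f{\left(w,R \right)} = - 5 w$ ($f{\left(w,R \right)} = 4 - \left(w 5 + 4\right) = 4 - \left(5 w + 4\right) = 4 - \left(4 + 5 w\right) = - 5 w$)
$f{\left(11,4 - 11 \right)} \left(7 \left(- 2 \left(-5 - 4\right)\right) + 173\right) = \left(-5\right) 11 \left(7 \left(- 2 \left(-5 - 4\right)\right) + 173\right) = - 55 \left(7 \left(\left(-2\right) \left(-9\right)\right) + 173\right) = - 55 \left(7 \cdot 18 + 173\right) = - 55 \left(126 + 173\right) = \left(-55\right) 299 = -16445$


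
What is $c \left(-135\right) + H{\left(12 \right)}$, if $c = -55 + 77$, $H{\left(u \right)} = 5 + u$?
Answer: $-2953$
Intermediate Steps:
$c = 22$
$c \left(-135\right) + H{\left(12 \right)} = 22 \left(-135\right) + \left(5 + 12\right) = -2970 + 17 = -2953$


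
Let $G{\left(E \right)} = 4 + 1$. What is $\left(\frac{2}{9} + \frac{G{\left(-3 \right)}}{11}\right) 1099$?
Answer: $\frac{73633}{99} \approx 743.77$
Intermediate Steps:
$G{\left(E \right)} = 5$
$\left(\frac{2}{9} + \frac{G{\left(-3 \right)}}{11}\right) 1099 = \left(\frac{2}{9} + \frac{5}{11}\right) 1099 = \frac{67}{99} \cdot 1099 = \frac{73633}{99}$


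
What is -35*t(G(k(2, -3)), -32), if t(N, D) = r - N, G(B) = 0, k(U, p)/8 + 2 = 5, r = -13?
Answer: 455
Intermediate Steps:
k(U, p) = 24 (k(U, p) = -16 + 8*5 = -16 + 40 = 24)
t(N, D) = -13 - N
-35*t(G(k(2, -3)), -32) = -35*(-13 - 1*0) = -35*(-13 + 0) = -35*(-13) = 455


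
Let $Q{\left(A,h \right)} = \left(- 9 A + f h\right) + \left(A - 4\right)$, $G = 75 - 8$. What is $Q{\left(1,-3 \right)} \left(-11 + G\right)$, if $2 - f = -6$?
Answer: $-2016$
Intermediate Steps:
$G = 67$ ($G = 75 - 8 = 67$)
$f = 8$ ($f = 2 - -6 = 2 + 6 = 8$)
$Q{\left(A,h \right)} = -4 - 8 A + 8 h$ ($Q{\left(A,h \right)} = \left(- 9 A + 8 h\right) + \left(A - 4\right) = \left(- 9 A + 8 h\right) + \left(-4 + A\right) = -4 - 8 A + 8 h$)
$Q{\left(1,-3 \right)} \left(-11 + G\right) = \left(-4 - 8 + 8 \left(-3\right)\right) \left(-11 + 67\right) = \left(-4 - 8 - 24\right) 56 = \left(-36\right) 56 = -2016$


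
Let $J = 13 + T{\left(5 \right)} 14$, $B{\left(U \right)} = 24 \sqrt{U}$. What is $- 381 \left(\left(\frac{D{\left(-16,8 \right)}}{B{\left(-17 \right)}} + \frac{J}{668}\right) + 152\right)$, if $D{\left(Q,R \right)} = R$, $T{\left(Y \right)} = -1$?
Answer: $- \frac{38684835}{668} + \frac{127 i \sqrt{17}}{17} \approx -57911.0 + 30.802 i$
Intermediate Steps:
$J = -1$ ($J = 13 - 14 = -1$)
$- 381 \left(\left(\frac{D{\left(-16,8 \right)}}{B{\left(-17 \right)}} + \frac{J}{668}\right) + 152\right) = - 381 \left(\left(\frac{8}{24 \sqrt{-17}} - \frac{1}{668}\right) + 152\right) = - 381 \left(\left(\frac{8}{24 i \sqrt{17}} - \frac{1}{668}\right) + 152\right) = - 381 \left(\left(8 \left(- \frac{i \sqrt{17}}{408}\right) - \frac{1}{668}\right) + 152\right) = - 381 \left(\left(- \frac{i \sqrt{17}}{51} - \frac{1}{668}\right) + 152\right) = - 381 \left(\left(- \frac{1}{668} - \frac{i \sqrt{17}}{51}\right) + 152\right) = - 381 \left(\frac{101535}{668} - \frac{i \sqrt{17}}{51}\right) = - \frac{38684835}{668} + \frac{127 i \sqrt{17}}{17}$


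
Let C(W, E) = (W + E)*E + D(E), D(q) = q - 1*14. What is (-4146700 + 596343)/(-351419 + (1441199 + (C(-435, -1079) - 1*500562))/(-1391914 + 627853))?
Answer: 2712689319777/268508125709 ≈ 10.103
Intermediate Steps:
D(q) = -14 + q (D(q) = q - 14 = -14 + q)
C(W, E) = -14 + E + E*(E + W) (C(W, E) = (W + E)*E + (-14 + E) = (E + W)*E + (-14 + E) = E*(E + W) + (-14 + E) = -14 + E + E*(E + W))
(-4146700 + 596343)/(-351419 + (1441199 + (C(-435, -1079) - 1*500562))/(-1391914 + 627853)) = (-4146700 + 596343)/(-351419 + (1441199 + ((-14 - 1079 + (-1079)² - 1079*(-435)) - 1*500562))/(-1391914 + 627853)) = -3550357/(-351419 + (1441199 + ((-14 - 1079 + 1164241 + 469365) - 500562))/(-764061)) = -3550357/(-351419 + (1441199 + (1632513 - 500562))*(-1/764061)) = -3550357/(-351419 + (1441199 + 1131951)*(-1/764061)) = -3550357/(-351419 + 2573150*(-1/764061)) = -3550357/(-351419 - 2573150/764061) = -3550357/(-268508125709/764061) = -3550357*(-764061/268508125709) = 2712689319777/268508125709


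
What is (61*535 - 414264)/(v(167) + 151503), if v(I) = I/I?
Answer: -381629/151504 ≈ -2.5189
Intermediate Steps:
v(I) = 1
(61*535 - 414264)/(v(167) + 151503) = (61*535 - 414264)/(1 + 151503) = (32635 - 414264)/151504 = -381629*1/151504 = -381629/151504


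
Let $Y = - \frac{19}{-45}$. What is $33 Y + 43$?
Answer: $\frac{854}{15} \approx 56.933$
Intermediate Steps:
$Y = \frac{19}{45}$ ($Y = \left(-19\right) \left(- \frac{1}{45}\right) = \frac{19}{45} \approx 0.42222$)
$33 Y + 43 = 33 \cdot \frac{19}{45} + 43 = \frac{209}{15} + 43 = \frac{854}{15}$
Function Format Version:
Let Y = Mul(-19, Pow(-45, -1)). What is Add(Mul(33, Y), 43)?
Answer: Rational(854, 15) ≈ 56.933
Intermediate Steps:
Y = Rational(19, 45) (Y = Mul(-19, Rational(-1, 45)) = Rational(19, 45) ≈ 0.42222)
Add(Mul(33, Y), 43) = Add(Mul(33, Rational(19, 45)), 43) = Add(Rational(209, 15), 43) = Rational(854, 15)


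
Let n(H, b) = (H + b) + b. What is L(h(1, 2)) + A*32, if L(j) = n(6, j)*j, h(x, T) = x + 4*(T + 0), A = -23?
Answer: -520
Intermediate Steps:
n(H, b) = H + 2*b
h(x, T) = x + 4*T
L(j) = j*(6 + 2*j) (L(j) = (6 + 2*j)*j = j*(6 + 2*j))
L(h(1, 2)) + A*32 = 2*(1 + 4*2)*(3 + (1 + 4*2)) - 23*32 = 2*(1 + 8)*(3 + (1 + 8)) - 736 = 2*9*(3 + 9) - 736 = 2*9*12 - 736 = 216 - 736 = -520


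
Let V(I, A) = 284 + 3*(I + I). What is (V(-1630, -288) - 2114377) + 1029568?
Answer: -1094305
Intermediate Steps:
V(I, A) = 284 + 6*I (V(I, A) = 284 + 3*(2*I) = 284 + 6*I)
(V(-1630, -288) - 2114377) + 1029568 = ((284 + 6*(-1630)) - 2114377) + 1029568 = ((284 - 9780) - 2114377) + 1029568 = (-9496 - 2114377) + 1029568 = -2123873 + 1029568 = -1094305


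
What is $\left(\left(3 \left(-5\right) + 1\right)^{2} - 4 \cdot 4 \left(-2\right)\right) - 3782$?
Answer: $-3554$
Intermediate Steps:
$\left(\left(3 \left(-5\right) + 1\right)^{2} - 4 \cdot 4 \left(-2\right)\right) - 3782 = \left(\left(-15 + 1\right)^{2} - 16 \left(-2\right)\right) - 3782 = \left(\left(-14\right)^{2} - -32\right) - 3782 = \left(196 + 32\right) - 3782 = 228 - 3782 = -3554$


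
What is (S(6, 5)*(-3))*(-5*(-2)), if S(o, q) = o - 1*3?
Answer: -90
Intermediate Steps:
S(o, q) = -3 + o (S(o, q) = o - 3 = -3 + o)
(S(6, 5)*(-3))*(-5*(-2)) = ((-3 + 6)*(-3))*(-5*(-2)) = (3*(-3))*10 = -9*10 = -90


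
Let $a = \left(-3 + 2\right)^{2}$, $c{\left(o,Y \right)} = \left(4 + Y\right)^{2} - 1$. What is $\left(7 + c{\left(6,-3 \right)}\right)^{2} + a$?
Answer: $50$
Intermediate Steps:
$c{\left(o,Y \right)} = -1 + \left(4 + Y\right)^{2}$
$a = 1$ ($a = \left(-1\right)^{2} = 1$)
$\left(7 + c{\left(6,-3 \right)}\right)^{2} + a = \left(7 - \left(1 - \left(4 - 3\right)^{2}\right)\right)^{2} + 1 = \left(7 - \left(1 - 1^{2}\right)\right)^{2} + 1 = \left(7 + \left(-1 + 1\right)\right)^{2} + 1 = \left(7 + 0\right)^{2} + 1 = 7^{2} + 1 = 49 + 1 = 50$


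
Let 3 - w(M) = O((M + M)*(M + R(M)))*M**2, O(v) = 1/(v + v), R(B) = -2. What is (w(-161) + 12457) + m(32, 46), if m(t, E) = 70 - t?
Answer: 8148535/652 ≈ 12498.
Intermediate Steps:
O(v) = 1/(2*v)
w(M) = 3 - M/(4*(-2 + M)) (w(M) = 3 - 1/(2*(((M + M)*(M - 2))))*M**2 = 3 - 1/(2*(((2*M)*(-2 + M))))*M**2 = 3 - 1/(2*((2*M*(-2 + M))))*M**2 = 3 - (1/(2*M*(-2 + M)))/2*M**2 = 3 - 1/(4*M*(-2 + M))*M**2 = 3 - M/(4*(-2 + M)))
(w(-161) + 12457) + m(32, 46) = ((-24 + 11*(-161))/(4*(-2 - 161)) + 12457) + (70 - 1*32) = ((1/4)*(-24 - 1771)/(-163) + 12457) + (70 - 32) = ((1/4)*(-1/163)*(-1795) + 12457) + 38 = (1795/652 + 12457) + 38 = 8123759/652 + 38 = 8148535/652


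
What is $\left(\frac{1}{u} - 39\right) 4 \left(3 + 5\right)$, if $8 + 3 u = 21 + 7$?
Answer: $- \frac{6216}{5} \approx -1243.2$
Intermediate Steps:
$u = \frac{20}{3}$ ($u = - \frac{8}{3} + \frac{21 + 7}{3} = - \frac{8}{3} + \frac{1}{3} \cdot 28 = - \frac{8}{3} + \frac{28}{3} = \frac{20}{3} \approx 6.6667$)
$\left(\frac{1}{u} - 39\right) 4 \left(3 + 5\right) = \left(\frac{1}{\frac{20}{3}} - 39\right) 4 \left(3 + 5\right) = \left(\frac{3}{20} - 39\right) 4 \cdot 8 = \left(- \frac{777}{20}\right) 32 = - \frac{6216}{5}$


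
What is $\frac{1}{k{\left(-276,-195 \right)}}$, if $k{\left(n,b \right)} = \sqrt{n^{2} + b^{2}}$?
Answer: $\frac{\sqrt{12689}}{38067} \approx 0.0029591$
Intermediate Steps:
$k{\left(n,b \right)} = \sqrt{b^{2} + n^{2}}$
$\frac{1}{k{\left(-276,-195 \right)}} = \frac{1}{\sqrt{\left(-195\right)^{2} + \left(-276\right)^{2}}} = \frac{1}{\sqrt{38025 + 76176}} = \frac{1}{\sqrt{114201}} = \frac{1}{3 \sqrt{12689}} = \frac{\sqrt{12689}}{38067}$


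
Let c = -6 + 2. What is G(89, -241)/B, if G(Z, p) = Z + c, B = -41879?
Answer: -85/41879 ≈ -0.0020297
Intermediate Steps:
c = -4
G(Z, p) = -4 + Z (G(Z, p) = Z - 4 = -4 + Z)
G(89, -241)/B = (-4 + 89)/(-41879) = 85*(-1/41879) = -85/41879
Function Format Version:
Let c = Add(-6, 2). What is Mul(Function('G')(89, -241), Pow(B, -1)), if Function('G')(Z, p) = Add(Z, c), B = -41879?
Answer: Rational(-85, 41879) ≈ -0.0020297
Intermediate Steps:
c = -4
Function('G')(Z, p) = Add(-4, Z) (Function('G')(Z, p) = Add(Z, -4) = Add(-4, Z))
Mul(Function('G')(89, -241), Pow(B, -1)) = Mul(Add(-4, 89), Pow(-41879, -1)) = Mul(85, Rational(-1, 41879)) = Rational(-85, 41879)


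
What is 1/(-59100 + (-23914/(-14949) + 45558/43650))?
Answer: -3295575/194759770921 ≈ -1.6921e-5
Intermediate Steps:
1/(-59100 + (-23914/(-14949) + 45558/43650)) = 1/(-59100 + (-23914*(-1/14949) + 45558*(1/43650))) = 1/(-59100 + (2174/1359 + 2531/2425)) = 1/(-59100 + 8711579/3295575) = 1/(-194759770921/3295575) = -3295575/194759770921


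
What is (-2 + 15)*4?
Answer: 52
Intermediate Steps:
(-2 + 15)*4 = 13*4 = 52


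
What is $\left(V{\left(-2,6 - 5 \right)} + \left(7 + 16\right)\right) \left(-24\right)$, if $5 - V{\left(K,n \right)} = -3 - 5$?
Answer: $-864$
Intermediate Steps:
$V{\left(K,n \right)} = 13$ ($V{\left(K,n \right)} = 5 - \left(-3 - 5\right) = 5 - -8 = 5 + 8 = 13$)
$\left(V{\left(-2,6 - 5 \right)} + \left(7 + 16\right)\right) \left(-24\right) = \left(13 + \left(7 + 16\right)\right) \left(-24\right) = \left(13 + 23\right) \left(-24\right) = 36 \left(-24\right) = -864$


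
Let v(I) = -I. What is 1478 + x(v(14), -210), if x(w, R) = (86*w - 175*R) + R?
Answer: 36814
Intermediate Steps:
x(w, R) = -174*R + 86*w (x(w, R) = (-175*R + 86*w) + R = -174*R + 86*w)
1478 + x(v(14), -210) = 1478 + (-174*(-210) + 86*(-1*14)) = 1478 + (36540 + 86*(-14)) = 1478 + (36540 - 1204) = 1478 + 35336 = 36814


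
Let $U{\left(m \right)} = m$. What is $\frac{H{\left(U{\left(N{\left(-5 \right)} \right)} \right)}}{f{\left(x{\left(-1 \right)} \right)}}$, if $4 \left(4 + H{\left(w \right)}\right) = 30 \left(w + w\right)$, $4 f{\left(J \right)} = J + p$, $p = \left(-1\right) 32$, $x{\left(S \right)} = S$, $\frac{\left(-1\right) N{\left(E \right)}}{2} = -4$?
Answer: $- \frac{464}{33} \approx -14.061$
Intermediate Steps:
$N{\left(E \right)} = 8$ ($N{\left(E \right)} = \left(-2\right) \left(-4\right) = 8$)
$p = -32$
$f{\left(J \right)} = -8 + \frac{J}{4}$ ($f{\left(J \right)} = \frac{J - 32}{4} = \frac{-32 + J}{4} = -8 + \frac{J}{4}$)
$H{\left(w \right)} = -4 + 15 w$ ($H{\left(w \right)} = -4 + \frac{30 \left(w + w\right)}{4} = -4 + \frac{30 \cdot 2 w}{4} = -4 + \frac{60 w}{4} = -4 + 15 w$)
$\frac{H{\left(U{\left(N{\left(-5 \right)} \right)} \right)}}{f{\left(x{\left(-1 \right)} \right)}} = \frac{-4 + 15 \cdot 8}{-8 + \frac{1}{4} \left(-1\right)} = \frac{-4 + 120}{-8 - \frac{1}{4}} = \frac{116}{- \frac{33}{4}} = 116 \left(- \frac{4}{33}\right) = - \frac{464}{33}$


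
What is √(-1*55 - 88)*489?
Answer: 489*I*√143 ≈ 5847.6*I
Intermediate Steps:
√(-1*55 - 88)*489 = √(-55 - 88)*489 = √(-143)*489 = (I*√143)*489 = 489*I*√143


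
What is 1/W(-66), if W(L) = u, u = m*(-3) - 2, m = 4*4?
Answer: -1/50 ≈ -0.020000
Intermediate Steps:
m = 16
u = -50 (u = 16*(-3) - 2 = -48 - 2 = -50)
W(L) = -50
1/W(-66) = 1/(-50) = -1/50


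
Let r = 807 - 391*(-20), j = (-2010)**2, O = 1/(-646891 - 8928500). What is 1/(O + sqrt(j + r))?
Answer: 9575391/371220137884069982486 + 91688112802881*sqrt(4048727)/371220137884069982486 ≈ 0.00049698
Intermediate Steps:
O = -1/9575391 (O = 1/(-9575391) = -1/9575391 ≈ -1.0443e-7)
j = 4040100
r = 8627 (r = 807 + 7820 = 8627)
1/(O + sqrt(j + r)) = 1/(-1/9575391 + sqrt(4040100 + 8627)) = 1/(-1/9575391 + sqrt(4048727))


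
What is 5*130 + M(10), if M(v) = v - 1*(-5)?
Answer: 665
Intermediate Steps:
M(v) = 5 + v (M(v) = v + 5 = 5 + v)
5*130 + M(10) = 5*130 + (5 + 10) = 650 + 15 = 665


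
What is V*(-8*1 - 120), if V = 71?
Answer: -9088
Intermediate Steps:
V*(-8*1 - 120) = 71*(-8*1 - 120) = 71*(-8 - 120) = 71*(-128) = -9088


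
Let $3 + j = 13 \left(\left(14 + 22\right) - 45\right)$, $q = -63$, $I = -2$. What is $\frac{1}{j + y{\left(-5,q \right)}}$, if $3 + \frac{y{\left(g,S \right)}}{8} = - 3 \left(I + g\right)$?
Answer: $\frac{1}{24} \approx 0.041667$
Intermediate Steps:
$j = -120$ ($j = -3 + 13 \left(\left(14 + 22\right) - 45\right) = -3 + 13 \left(36 - 45\right) = -3 + 13 \left(-9\right) = -3 - 117 = -120$)
$y{\left(g,S \right)} = 24 - 24 g$ ($y{\left(g,S \right)} = -24 + 8 \left(- 3 \left(-2 + g\right)\right) = -24 + 8 \left(6 - 3 g\right) = -24 - \left(-48 + 24 g\right) = 24 - 24 g$)
$\frac{1}{j + y{\left(-5,q \right)}} = \frac{1}{-120 + \left(24 - -120\right)} = \frac{1}{-120 + \left(24 + 120\right)} = \frac{1}{-120 + 144} = \frac{1}{24}$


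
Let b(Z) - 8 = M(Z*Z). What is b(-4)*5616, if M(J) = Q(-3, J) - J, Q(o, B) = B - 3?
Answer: 28080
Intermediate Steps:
Q(o, B) = -3 + B
M(J) = -3 (M(J) = (-3 + J) - J = -3)
b(Z) = 5 (b(Z) = 8 - 3 = 5)
b(-4)*5616 = 5*5616 = 28080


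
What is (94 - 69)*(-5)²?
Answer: 625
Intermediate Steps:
(94 - 69)*(-5)² = 25*25 = 625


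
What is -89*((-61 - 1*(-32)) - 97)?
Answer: 11214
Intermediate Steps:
-89*((-61 - 1*(-32)) - 97) = -89*((-61 + 32) - 97) = -89*(-29 - 97) = -89*(-126) = 11214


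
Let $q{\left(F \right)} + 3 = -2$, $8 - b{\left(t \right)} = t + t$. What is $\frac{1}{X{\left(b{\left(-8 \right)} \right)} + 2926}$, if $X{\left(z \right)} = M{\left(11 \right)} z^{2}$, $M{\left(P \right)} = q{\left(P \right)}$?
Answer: $\frac{1}{46} \approx 0.021739$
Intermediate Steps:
$b{\left(t \right)} = 8 - 2 t$ ($b{\left(t \right)} = 8 - \left(t + t\right) = 8 - 2 t$)
$q{\left(F \right)} = -5$ ($q{\left(F \right)} = -3 - 2 = -5$)
$M{\left(P \right)} = -5$
$X{\left(z \right)} = - 5 z^{2}$
$\frac{1}{X{\left(b{\left(-8 \right)} \right)} + 2926} = \frac{1}{- 5 \left(8 - -16\right)^{2} + 2926} = \frac{1}{- 5 \left(8 + 16\right)^{2} + 2926} = \frac{1}{- 5 \cdot 24^{2} + 2926} = \frac{1}{\left(-5\right) 576 + 2926} = \frac{1}{-2880 + 2926} = \frac{1}{46}$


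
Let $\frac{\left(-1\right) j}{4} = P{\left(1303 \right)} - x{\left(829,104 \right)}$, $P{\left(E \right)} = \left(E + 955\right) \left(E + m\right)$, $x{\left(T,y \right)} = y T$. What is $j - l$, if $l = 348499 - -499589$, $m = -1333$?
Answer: $-232264$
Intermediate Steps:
$x{\left(T,y \right)} = T y$
$P{\left(E \right)} = \left(-1333 + E\right) \left(955 + E\right)$ ($P{\left(E \right)} = \left(E + 955\right) \left(E - 1333\right) = \left(955 + E\right) \left(-1333 + E\right) = \left(-1333 + E\right) \left(955 + E\right)$)
$j = 615824$ ($j = - 4 \left(\left(-1273015 + 1303^{2} - 492534\right) - 829 \cdot 104\right) = - 4 \left(\left(-1273015 + 1697809 - 492534\right) - 86216\right) = - 4 \left(-67740 - 86216\right) = \left(-4\right) \left(-153956\right) = 615824$)
$l = 848088$ ($l = 348499 + 499589 = 848088$)
$j - l = 615824 - 848088 = -232264$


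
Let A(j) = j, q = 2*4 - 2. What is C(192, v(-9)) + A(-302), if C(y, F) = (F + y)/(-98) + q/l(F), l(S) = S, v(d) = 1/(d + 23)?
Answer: -301785/1372 ≈ -219.96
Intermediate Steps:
v(d) = 1/(23 + d)
q = 6 (q = 8 - 2 = 6)
C(y, F) = 6/F - F/98 - y/98 (C(y, F) = (F + y)/(-98) + 6/F = (F + y)*(-1/98) + 6/F = (-F/98 - y/98) + 6/F = 6/F - F/98 - y/98)
C(192, v(-9)) + A(-302) = (588 - (1/(23 - 9) + 192)/(23 - 9))/(98*(1/(23 - 9))) - 302 = (588 - 1*(1/14 + 192)/14)/(98*(1/14)) - 302 = (588 - 1*1/14*(1/14 + 192))/(98*(1/14)) - 302 = (1/98)*14*(588 - 1*1/14*2689/14) - 302 = (1/98)*14*(588 - 2689/196) - 302 = (1/98)*14*(112559/196) - 302 = 112559/1372 - 302 = -301785/1372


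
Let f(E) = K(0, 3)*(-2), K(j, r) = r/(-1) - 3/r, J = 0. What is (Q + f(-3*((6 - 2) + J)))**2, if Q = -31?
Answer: 529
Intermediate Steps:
K(j, r) = -r - 3/r (K(j, r) = r*(-1) - 3/r = -r - 3/r)
f(E) = 8 (f(E) = (-1*3 - 3/3)*(-2) = (-3 - 3*1/3)*(-2) = (-3 - 1)*(-2) = -4*(-2) = 8)
(Q + f(-3*((6 - 2) + J)))**2 = (-31 + 8)**2 = (-23)**2 = 529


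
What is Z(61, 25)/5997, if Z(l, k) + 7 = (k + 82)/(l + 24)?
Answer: -488/509745 ≈ -0.00095734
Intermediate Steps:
Z(l, k) = -7 + (82 + k)/(24 + l) (Z(l, k) = -7 + (k + 82)/(l + 24) = -7 + (82 + k)/(24 + l))
Z(61, 25)/5997 = ((-86 + 25 - 7*61)/(24 + 61))/5997 = ((-86 + 25 - 427)/85)*(1/5997) = ((1/85)*(-488))*(1/5997) = -488/85*1/5997 = -488/509745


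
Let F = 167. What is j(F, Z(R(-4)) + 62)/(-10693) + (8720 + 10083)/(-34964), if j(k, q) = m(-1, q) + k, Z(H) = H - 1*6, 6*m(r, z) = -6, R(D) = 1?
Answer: -206864503/373870052 ≈ -0.55331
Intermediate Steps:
m(r, z) = -1 (m(r, z) = (1/6)*(-6) = -1)
Z(H) = -6 + H (Z(H) = H - 6 = -6 + H)
j(k, q) = -1 + k
j(F, Z(R(-4)) + 62)/(-10693) + (8720 + 10083)/(-34964) = (-1 + 167)/(-10693) + (8720 + 10083)/(-34964) = 166*(-1/10693) + 18803*(-1/34964) = -166/10693 - 18803/34964 = -206864503/373870052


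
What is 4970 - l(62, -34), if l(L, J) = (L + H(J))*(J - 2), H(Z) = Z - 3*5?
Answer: 5438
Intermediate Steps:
H(Z) = -15 + Z (H(Z) = Z - 15 = -15 + Z)
l(L, J) = (-2 + J)*(-15 + J + L) (l(L, J) = (L + (-15 + J))*(J - 2) = (-15 + J + L)*(-2 + J) = (-2 + J)*(-15 + J + L))
4970 - l(62, -34) = 4970 - (30 + (-34)² - 17*(-34) - 2*62 - 34*62) = 4970 - (30 + 1156 + 578 - 124 - 2108) = 4970 - 1*(-468) = 4970 + 468 = 5438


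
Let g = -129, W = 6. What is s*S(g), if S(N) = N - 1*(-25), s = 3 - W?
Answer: 312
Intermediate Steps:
s = -3 (s = 3 - 1*6 = 3 - 6 = -3)
S(N) = 25 + N (S(N) = N + 25 = 25 + N)
s*S(g) = -3*(25 - 129) = -3*(-104) = 312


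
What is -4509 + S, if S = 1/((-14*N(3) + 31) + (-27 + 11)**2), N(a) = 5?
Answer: -978452/217 ≈ -4509.0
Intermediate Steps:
S = 1/217 (S = 1/((-14*5 + 31) + (-27 + 11)**2) = 1/((-70 + 31) + (-16)**2) = 1/(-39 + 256) = 1/217 ≈ 0.0046083)
-4509 + S = -4509 + 1/217 = -978452/217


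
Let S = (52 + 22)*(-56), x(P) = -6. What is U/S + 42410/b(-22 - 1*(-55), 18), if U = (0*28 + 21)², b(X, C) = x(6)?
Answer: -12553549/1776 ≈ -7068.4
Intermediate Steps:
b(X, C) = -6
S = -4144 (S = 74*(-56) = -4144)
U = 441 (U = (0 + 21)² = 21² = 441)
U/S + 42410/b(-22 - 1*(-55), 18) = 441/(-4144) + 42410/(-6) = 441*(-1/4144) + 42410*(-⅙) = -63/592 - 21205/3 = -12553549/1776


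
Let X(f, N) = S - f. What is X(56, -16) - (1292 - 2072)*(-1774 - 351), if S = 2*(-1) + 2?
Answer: -1657556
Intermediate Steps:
S = 0 (S = -2 + 2 = 0)
X(f, N) = -f (X(f, N) = 0 - f = -f)
X(56, -16) - (1292 - 2072)*(-1774 - 351) = -1*56 - (1292 - 2072)*(-1774 - 351) = -56 - (-780)*(-2125) = -56 - 1*1657500 = -56 - 1657500 = -1657556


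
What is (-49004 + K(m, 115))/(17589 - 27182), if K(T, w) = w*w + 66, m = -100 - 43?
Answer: 35713/9593 ≈ 3.7228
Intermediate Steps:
m = -143
K(T, w) = 66 + w² (K(T, w) = w² + 66 = 66 + w²)
(-49004 + K(m, 115))/(17589 - 27182) = (-49004 + (66 + 115²))/(17589 - 27182) = (-49004 + (66 + 13225))/(-9593) = (-49004 + 13291)*(-1/9593) = -35713*(-1/9593) = 35713/9593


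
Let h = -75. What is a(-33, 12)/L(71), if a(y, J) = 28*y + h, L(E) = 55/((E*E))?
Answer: -5035959/55 ≈ -91563.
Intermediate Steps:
L(E) = 55/E² (L(E) = 55/(E²) = 55/E²)
a(y, J) = -75 + 28*y (a(y, J) = 28*y - 75 = -75 + 28*y)
a(-33, 12)/L(71) = (-75 + 28*(-33))/((55/71²)) = (-75 - 924)/((55*(1/5041))) = -999/55/5041 = -999*5041/55 = -5035959/55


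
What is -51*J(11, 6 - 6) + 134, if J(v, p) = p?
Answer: 134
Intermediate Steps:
-51*J(11, 6 - 6) + 134 = -51*(6 - 6) + 134 = -51*0 + 134 = 0 + 134 = 134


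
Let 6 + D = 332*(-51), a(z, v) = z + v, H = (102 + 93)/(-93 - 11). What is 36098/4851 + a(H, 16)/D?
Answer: 181143527/24345552 ≈ 7.4405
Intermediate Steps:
H = -15/8 (H = 195/(-104) = 195*(-1/104) = -15/8 ≈ -1.8750)
a(z, v) = v + z
D = -16938 (D = -6 + 332*(-51) = -6 - 16932 = -16938)
36098/4851 + a(H, 16)/D = 36098/4851 + (16 - 15/8)/(-16938) = 36098*(1/4851) + (113/8)*(-1/16938) = 36098/4851 - 113/135504 = 181143527/24345552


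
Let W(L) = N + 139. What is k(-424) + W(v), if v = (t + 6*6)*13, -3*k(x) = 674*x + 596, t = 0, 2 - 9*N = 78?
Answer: 856715/9 ≈ 95191.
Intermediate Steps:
N = -76/9 (N = 2/9 - ⅑*78 = 2/9 - 26/3 = -76/9 ≈ -8.4444)
k(x) = -596/3 - 674*x/3 (k(x) = -(674*x + 596)/3 = -(596 + 674*x)/3 = -596/3 - 674*x/3)
v = 468 (v = (0 + 6*6)*13 = (0 + 36)*13 = 36*13 = 468)
W(L) = 1175/9 (W(L) = -76/9 + 139 = 1175/9)
k(-424) + W(v) = (-596/3 - 674/3*(-424)) + 1175/9 = (-596/3 + 285776/3) + 1175/9 = 95060 + 1175/9 = 856715/9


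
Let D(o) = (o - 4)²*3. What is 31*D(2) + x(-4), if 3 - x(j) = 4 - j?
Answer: 367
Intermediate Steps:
x(j) = -1 + j (x(j) = 3 - (4 - j) = 3 + (-4 + j) = -1 + j)
D(o) = 3*(-4 + o)² (D(o) = (-4 + o)²*3 = 3*(-4 + o)²)
31*D(2) + x(-4) = 31*(3*(-4 + 2)²) + (-1 - 4) = 31*(3*(-2)²) - 5 = 31*(3*4) - 5 = 31*12 - 5 = 372 - 5 = 367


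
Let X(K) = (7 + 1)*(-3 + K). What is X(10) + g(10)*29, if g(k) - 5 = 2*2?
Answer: 317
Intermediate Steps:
X(K) = -24 + 8*K (X(K) = 8*(-3 + K) = -24 + 8*K)
g(k) = 9 (g(k) = 5 + 2*2 = 5 + 4 = 9)
X(10) + g(10)*29 = (-24 + 8*10) + 9*29 = (-24 + 80) + 261 = 56 + 261 = 317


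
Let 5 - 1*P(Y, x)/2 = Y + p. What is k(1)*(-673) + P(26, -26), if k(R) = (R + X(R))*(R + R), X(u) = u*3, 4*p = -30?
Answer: -5411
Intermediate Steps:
p = -15/2 (p = (¼)*(-30) = -15/2 ≈ -7.5000)
X(u) = 3*u
P(Y, x) = 25 - 2*Y (P(Y, x) = 10 - 2*(Y - 15/2) = 10 - 2*(-15/2 + Y) = 10 + (15 - 2*Y) = 25 - 2*Y)
k(R) = 8*R² (k(R) = (R + 3*R)*(R + R) = (4*R)*(2*R) = 8*R²)
k(1)*(-673) + P(26, -26) = (8*1²)*(-673) + (25 - 2*26) = (8*1)*(-673) + (25 - 52) = 8*(-673) - 27 = -5384 - 27 = -5411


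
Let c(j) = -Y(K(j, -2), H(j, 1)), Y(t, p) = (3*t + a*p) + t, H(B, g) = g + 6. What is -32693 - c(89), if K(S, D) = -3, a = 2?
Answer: -32691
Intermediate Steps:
H(B, g) = 6 + g
Y(t, p) = 2*p + 4*t (Y(t, p) = (3*t + 2*p) + t = (2*p + 3*t) + t = 2*p + 4*t)
c(j) = -2 (c(j) = -(2*(6 + 1) + 4*(-3)) = -(2*7 - 12) = -(14 - 12) = -1*2 = -2)
-32693 - c(89) = -32693 - 1*(-2) = -32693 + 2 = -32691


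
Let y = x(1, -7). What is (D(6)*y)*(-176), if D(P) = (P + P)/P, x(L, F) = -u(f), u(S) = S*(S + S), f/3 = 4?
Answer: 101376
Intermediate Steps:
f = 12 (f = 3*4 = 12)
u(S) = 2*S² (u(S) = S*(2*S) = 2*S²)
x(L, F) = -288 (x(L, F) = -2*12² = -2*144 = -1*288 = -288)
y = -288
D(P) = 2 (D(P) = (2*P)/P = 2)
(D(6)*y)*(-176) = (2*(-288))*(-176) = -576*(-176) = 101376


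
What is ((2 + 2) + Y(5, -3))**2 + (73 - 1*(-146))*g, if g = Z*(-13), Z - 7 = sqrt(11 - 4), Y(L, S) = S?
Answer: -19928 - 2847*sqrt(7) ≈ -27460.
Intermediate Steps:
Z = 7 + sqrt(7) (Z = 7 + sqrt(11 - 4) = 7 + sqrt(7) ≈ 9.6458)
g = -91 - 13*sqrt(7) (g = (7 + sqrt(7))*(-13) = -91 - 13*sqrt(7) ≈ -125.39)
((2 + 2) + Y(5, -3))**2 + (73 - 1*(-146))*g = ((2 + 2) - 3)**2 + (73 - 1*(-146))*(-91 - 13*sqrt(7)) = (4 - 3)**2 + (73 + 146)*(-91 - 13*sqrt(7)) = 1**2 + 219*(-91 - 13*sqrt(7)) = 1 + (-19929 - 2847*sqrt(7)) = -19928 - 2847*sqrt(7)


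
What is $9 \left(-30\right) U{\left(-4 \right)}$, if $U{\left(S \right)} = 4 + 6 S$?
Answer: $5400$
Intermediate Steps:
$9 \left(-30\right) U{\left(-4 \right)} = 9 \left(-30\right) \left(4 + 6 \left(-4\right)\right) = - 270 \left(4 - 24\right) = \left(-270\right) \left(-20\right) = 5400$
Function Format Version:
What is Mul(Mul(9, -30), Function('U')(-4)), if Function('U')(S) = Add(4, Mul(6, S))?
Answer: 5400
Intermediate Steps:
Mul(Mul(9, -30), Function('U')(-4)) = Mul(Mul(9, -30), Add(4, Mul(6, -4))) = Mul(-270, Add(4, -24)) = Mul(-270, -20) = 5400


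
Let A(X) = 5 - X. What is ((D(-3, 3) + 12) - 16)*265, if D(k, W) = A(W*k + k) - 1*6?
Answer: 1855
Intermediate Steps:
D(k, W) = -1 - k - W*k (D(k, W) = (5 - (W*k + k)) - 1*6 = (5 - (k + W*k)) - 6 = (5 + (-k - W*k)) - 6 = (5 - k - W*k) - 6 = -1 - k - W*k)
((D(-3, 3) + 12) - 16)*265 = (((-1 - 1*(-3)*(1 + 3)) + 12) - 16)*265 = (((-1 - 1*(-3)*4) + 12) - 16)*265 = (((-1 + 12) + 12) - 16)*265 = ((11 + 12) - 16)*265 = (23 - 16)*265 = 7*265 = 1855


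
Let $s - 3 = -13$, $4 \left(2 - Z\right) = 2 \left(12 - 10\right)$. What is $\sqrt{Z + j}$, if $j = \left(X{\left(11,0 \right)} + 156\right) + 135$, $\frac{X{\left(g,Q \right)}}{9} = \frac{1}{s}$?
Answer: $\frac{\sqrt{29110}}{10} \approx 17.062$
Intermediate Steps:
$Z = 1$ ($Z = 2 - \frac{2 \left(12 - 10\right)}{4} = 2 - \frac{2 \cdot 2}{4} = 2 - 1 = 1$)
$s = -10$ ($s = 3 - 13 = -10$)
$X{\left(g,Q \right)} = - \frac{9}{10}$ ($X{\left(g,Q \right)} = \frac{9}{-10} = 9 \left(- \frac{1}{10}\right) = - \frac{9}{10}$)
$j = \frac{2901}{10}$ ($j = \left(- \frac{9}{10} + 156\right) + 135 = \frac{1551}{10} + 135 = \frac{2901}{10} \approx 290.1$)
$\sqrt{Z + j} = \sqrt{1 + \frac{2901}{10}} = \sqrt{\frac{2911}{10}} = \frac{\sqrt{29110}}{10}$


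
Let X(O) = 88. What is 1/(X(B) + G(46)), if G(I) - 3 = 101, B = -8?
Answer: 1/192 ≈ 0.0052083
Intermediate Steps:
G(I) = 104 (G(I) = 3 + 101 = 104)
1/(X(B) + G(46)) = 1/(88 + 104) = 1/192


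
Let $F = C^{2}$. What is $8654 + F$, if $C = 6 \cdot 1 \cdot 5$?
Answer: $9554$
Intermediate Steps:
$C = 30$ ($C = 6 \cdot 5 = 30$)
$F = 900$ ($F = 30^{2} = 900$)
$8654 + F = 8654 + 900 = 9554$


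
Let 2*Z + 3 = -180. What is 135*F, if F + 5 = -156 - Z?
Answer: -18765/2 ≈ -9382.5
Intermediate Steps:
Z = -183/2 (Z = -3/2 + (½)*(-180) = -3/2 - 90 = -183/2 ≈ -91.500)
F = -139/2 (F = -5 + (-156 - 1*(-183/2)) = -5 + (-156 + 183/2) = -5 - 129/2 = -139/2 ≈ -69.500)
135*F = 135*(-139/2) = -18765/2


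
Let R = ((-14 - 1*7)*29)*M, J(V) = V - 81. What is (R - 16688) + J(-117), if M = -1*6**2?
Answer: 5038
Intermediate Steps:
J(V) = -81 + V
M = -36 (M = -1*36 = -36)
R = 21924 (R = ((-14 - 1*7)*29)*(-36) = ((-14 - 7)*29)*(-36) = -21*29*(-36) = -609*(-36) = 21924)
(R - 16688) + J(-117) = (21924 - 16688) + (-81 - 117) = 5236 - 198 = 5038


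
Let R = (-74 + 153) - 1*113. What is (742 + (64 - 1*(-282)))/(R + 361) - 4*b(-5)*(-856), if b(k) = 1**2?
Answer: 1120736/327 ≈ 3427.3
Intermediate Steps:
b(k) = 1
R = -34 (R = 79 - 113 = -34)
(742 + (64 - 1*(-282)))/(R + 361) - 4*b(-5)*(-856) = (742 + (64 - 1*(-282)))/(-34 + 361) - 4*1*(-856) = (742 + (64 + 282))/327 - 4*(-856) = (742 + 346)*(1/327) + 3424 = 1088*(1/327) + 3424 = 1088/327 + 3424 = 1120736/327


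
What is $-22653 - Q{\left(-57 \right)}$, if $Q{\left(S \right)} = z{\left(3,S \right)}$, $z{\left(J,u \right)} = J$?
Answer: $-22656$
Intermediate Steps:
$Q{\left(S \right)} = 3$
$-22653 - Q{\left(-57 \right)} = -22653 - 3 = -22656$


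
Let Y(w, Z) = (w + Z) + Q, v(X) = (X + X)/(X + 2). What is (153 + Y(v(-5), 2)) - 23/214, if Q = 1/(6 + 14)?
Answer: 1016131/6420 ≈ 158.28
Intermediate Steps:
v(X) = 2*X/(2 + X) (v(X) = (2*X)/(2 + X) = 2*X/(2 + X))
Q = 1/20 ≈ 0.050000
Y(w, Z) = 1/20 + Z + w (Y(w, Z) = (w + Z) + 1/20 = (Z + w) + 1/20 = 1/20 + Z + w)
(153 + Y(v(-5), 2)) - 23/214 = (153 + (1/20 + 2 + 2*(-5)/(2 - 5))) - 23/214 = (153 + (1/20 + 2 + 2*(-5)/(-3))) - 23*1/214 = (153 + (1/20 + 2 + 2*(-5)*(-⅓))) - 23/214 = (153 + (1/20 + 2 + 10/3)) - 23/214 = (153 + 323/60) - 23/214 = 9503/60 - 23/214 = 1016131/6420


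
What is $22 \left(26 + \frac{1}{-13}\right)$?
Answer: $\frac{7414}{13} \approx 570.31$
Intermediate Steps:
$22 \left(26 + \frac{1}{-13}\right) = 22 \left(26 - \frac{1}{13}\right) = 22 \cdot \frac{337}{13} = \frac{7414}{13}$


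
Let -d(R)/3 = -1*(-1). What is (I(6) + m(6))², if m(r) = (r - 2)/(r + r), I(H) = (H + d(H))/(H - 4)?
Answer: 121/36 ≈ 3.3611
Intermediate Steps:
d(R) = -3 (d(R) = -(-3)*(-1) = -3*1 = -3)
I(H) = (-3 + H)/(-4 + H) (I(H) = (H - 3)/(H - 4) = (-3 + H)/(-4 + H))
m(r) = (-2 + r)/(2*r) (m(r) = (-2 + r)/((2*r)) = (-2 + r)*(1/(2*r)) = (-2 + r)/(2*r))
(I(6) + m(6))² = ((-3 + 6)/(-4 + 6) + (½)*(-2 + 6)/6)² = (3/2 + (½)*(⅙)*4)² = ((½)*3 + ⅓)² = (3/2 + ⅓)² = (11/6)² = 121/36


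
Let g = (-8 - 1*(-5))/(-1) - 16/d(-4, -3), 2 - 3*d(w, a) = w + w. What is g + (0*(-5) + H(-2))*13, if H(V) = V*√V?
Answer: -9/5 - 26*I*√2 ≈ -1.8 - 36.77*I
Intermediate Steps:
H(V) = V^(3/2)
d(w, a) = ⅔ - 2*w/3 (d(w, a) = ⅔ - (w + w)/3 = ⅔ - 2*w/3)
g = -9/5 (g = (-8 - 1*(-5))/(-1) - 16/(⅔ - ⅔*(-4)) = (-8 + 5)*(-1) - 16/(⅔ + 8/3) = -3*(-1) - 16/10/3 = 3 - 16*3/10 = 3 - 24/5 = -9/5 ≈ -1.8000)
g + (0*(-5) + H(-2))*13 = -9/5 + (0*(-5) + (-2)^(3/2))*13 = -9/5 + (0 - 2*I*√2)*13 = -9/5 - 2*I*√2*13 = -9/5 - 26*I*√2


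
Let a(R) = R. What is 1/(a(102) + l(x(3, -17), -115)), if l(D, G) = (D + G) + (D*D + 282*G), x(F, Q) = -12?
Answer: -1/32311 ≈ -3.0949e-5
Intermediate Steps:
l(D, G) = D + D² + 283*G (l(D, G) = (D + G) + (D² + 282*G) = D + D² + 283*G)
1/(a(102) + l(x(3, -17), -115)) = 1/(102 + (-12 + (-12)² + 283*(-115))) = 1/(102 + (-12 + 144 - 32545)) = 1/(102 - 32413) = 1/(-32311) = -1/32311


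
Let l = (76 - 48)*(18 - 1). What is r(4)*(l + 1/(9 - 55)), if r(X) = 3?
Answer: 65685/46 ≈ 1427.9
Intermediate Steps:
l = 476 (l = 28*17 = 476)
r(4)*(l + 1/(9 - 55)) = 3*(476 + 1/(9 - 55)) = 3*(476 + 1/(-46)) = 3*(476 - 1/46) = 3*(21895/46) = 65685/46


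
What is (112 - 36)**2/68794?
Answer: 2888/34397 ≈ 0.083961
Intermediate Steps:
(112 - 36)**2/68794 = 76**2*(1/68794) = 5776*(1/68794) = 2888/34397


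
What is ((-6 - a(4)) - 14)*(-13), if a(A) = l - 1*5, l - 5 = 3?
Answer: 299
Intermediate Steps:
l = 8 (l = 5 + 3 = 8)
a(A) = 3 (a(A) = 8 - 1*5 = 8 - 5 = 3)
((-6 - a(4)) - 14)*(-13) = ((-6 - 1*3) - 14)*(-13) = ((-6 - 3) - 14)*(-13) = (-9 - 14)*(-13) = -23*(-13) = 299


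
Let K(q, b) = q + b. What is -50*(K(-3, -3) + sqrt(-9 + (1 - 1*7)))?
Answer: 300 - 50*I*sqrt(15) ≈ 300.0 - 193.65*I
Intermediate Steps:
K(q, b) = b + q
-50*(K(-3, -3) + sqrt(-9 + (1 - 1*7))) = -50*((-3 - 3) + sqrt(-9 + (1 - 1*7))) = -50*(-6 + sqrt(-9 + (1 - 7))) = -50*(-6 + sqrt(-9 - 6)) = -50*(-6 + sqrt(-15)) = -50*(-6 + I*sqrt(15)) = 300 - 50*I*sqrt(15)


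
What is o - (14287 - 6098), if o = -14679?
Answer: -22868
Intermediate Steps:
o - (14287 - 6098) = -14679 - (14287 - 6098) = -14679 - 1*8189 = -14679 - 8189 = -22868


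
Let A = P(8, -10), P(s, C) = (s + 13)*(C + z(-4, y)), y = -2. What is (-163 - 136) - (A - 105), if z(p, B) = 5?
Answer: -89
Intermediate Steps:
P(s, C) = (5 + C)*(13 + s) (P(s, C) = (s + 13)*(C + 5) = (13 + s)*(5 + C) = (5 + C)*(13 + s))
A = -105 (A = 65 + 5*8 + 13*(-10) - 10*8 = 65 + 40 - 130 - 80 = -105)
(-163 - 136) - (A - 105) = (-163 - 136) - (-105 - 105) = -299 - 1*(-210) = -299 + 210 = -89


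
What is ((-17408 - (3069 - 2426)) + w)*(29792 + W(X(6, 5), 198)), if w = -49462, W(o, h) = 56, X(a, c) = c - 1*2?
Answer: -2015128024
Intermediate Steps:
X(a, c) = -2 + c (X(a, c) = c - 2 = -2 + c)
((-17408 - (3069 - 2426)) + w)*(29792 + W(X(6, 5), 198)) = ((-17408 - (3069 - 2426)) - 49462)*(29792 + 56) = ((-17408 - 1*643) - 49462)*29848 = ((-17408 - 643) - 49462)*29848 = (-18051 - 49462)*29848 = -67513*29848 = -2015128024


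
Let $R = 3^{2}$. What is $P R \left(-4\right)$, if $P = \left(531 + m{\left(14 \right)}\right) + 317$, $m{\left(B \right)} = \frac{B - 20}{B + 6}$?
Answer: $- \frac{152586}{5} \approx -30517.0$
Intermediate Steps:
$R = 9$
$m{\left(B \right)} = \frac{-20 + B}{6 + B}$
$P = \frac{8477}{10}$ ($P = \left(531 + \frac{-20 + 14}{6 + 14}\right) + 317 = \left(531 + \frac{1}{20} \left(-6\right)\right) + 317 = \left(531 - \frac{3}{10}\right) + 317 = \frac{5307}{10} + 317 = \frac{8477}{10} \approx 847.7$)
$P R \left(-4\right) = \frac{8477 \cdot 9 \left(-4\right)}{10} = \frac{8477}{10} \left(-36\right) = - \frac{152586}{5}$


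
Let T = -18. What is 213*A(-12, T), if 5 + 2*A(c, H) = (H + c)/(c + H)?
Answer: -426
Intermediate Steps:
A(c, H) = -2 (A(c, H) = -5/2 + ((H + c)/(c + H))/2 = -5/2 + ((H + c)/(H + c))/2 = -5/2 + (½)*1 = -5/2 + ½ = -2)
213*A(-12, T) = 213*(-2) = -426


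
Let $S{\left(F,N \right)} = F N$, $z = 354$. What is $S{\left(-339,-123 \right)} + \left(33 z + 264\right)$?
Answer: $53643$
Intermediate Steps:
$S{\left(-339,-123 \right)} + \left(33 z + 264\right) = \left(-339\right) \left(-123\right) + \left(33 \cdot 354 + 264\right) = 41697 + \left(11682 + 264\right) = 41697 + 11946 = 53643$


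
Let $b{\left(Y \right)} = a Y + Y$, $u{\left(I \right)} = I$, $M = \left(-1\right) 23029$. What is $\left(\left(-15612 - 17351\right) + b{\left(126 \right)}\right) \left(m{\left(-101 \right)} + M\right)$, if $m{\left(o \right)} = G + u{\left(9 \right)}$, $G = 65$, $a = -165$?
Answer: $1231007785$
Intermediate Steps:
$M = -23029$
$b{\left(Y \right)} = - 164 Y$ ($b{\left(Y \right)} = - 165 Y + Y = - 164 Y$)
$m{\left(o \right)} = 74$ ($m{\left(o \right)} = 65 + 9 = 74$)
$\left(\left(-15612 - 17351\right) + b{\left(126 \right)}\right) \left(m{\left(-101 \right)} + M\right) = \left(\left(-15612 - 17351\right) - 20664\right) \left(74 - 23029\right) = \left(-32963 - 20664\right) \left(-22955\right) = \left(-53627\right) \left(-22955\right) = 1231007785$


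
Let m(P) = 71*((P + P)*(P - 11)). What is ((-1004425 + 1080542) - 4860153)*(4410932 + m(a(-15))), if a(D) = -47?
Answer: -22953919544864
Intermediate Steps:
m(P) = 142*P*(-11 + P) (m(P) = 71*((2*P)*(-11 + P)) = 71*(2*P*(-11 + P)) = 142*P*(-11 + P))
((-1004425 + 1080542) - 4860153)*(4410932 + m(a(-15))) = ((-1004425 + 1080542) - 4860153)*(4410932 + 142*(-47)*(-11 - 47)) = (76117 - 4860153)*(4410932 + 142*(-47)*(-58)) = -4784036*(4410932 + 387092) = -4784036*4798024 = -22953919544864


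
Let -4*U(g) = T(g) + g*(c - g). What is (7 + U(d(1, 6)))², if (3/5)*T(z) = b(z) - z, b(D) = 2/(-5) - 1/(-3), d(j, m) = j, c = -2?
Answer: 87025/1296 ≈ 67.149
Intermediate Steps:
b(D) = -1/15 (b(D) = 2*(-⅕) - 1*(-⅓) = -⅖ + ⅓ = -1/15)
T(z) = -⅑ - 5*z/3 (T(z) = 5*(-1/15 - z)/3 = -⅑ - 5*z/3)
U(g) = 1/36 + 5*g/12 - g*(-2 - g)/4 (U(g) = -((-⅑ - 5*g/3) + g*(-2 - g))/4 = -(-⅑ - 5*g/3 + g*(-2 - g))/4 = 1/36 + 5*g/12 - g*(-2 - g)/4)
(7 + U(d(1, 6)))² = (7 + (1/36 + (¼)*1² + (11/12)*1))² = (7 + (1/36 + (¼)*1 + 11/12))² = (7 + (1/36 + ¼ + 11/12))² = (7 + 43/36)² = (295/36)² = 87025/1296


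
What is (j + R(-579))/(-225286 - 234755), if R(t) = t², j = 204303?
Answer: -179848/153347 ≈ -1.1728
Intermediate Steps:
(j + R(-579))/(-225286 - 234755) = (204303 + (-579)²)/(-225286 - 234755) = (204303 + 335241)/(-460041) = 539544*(-1/460041) = -179848/153347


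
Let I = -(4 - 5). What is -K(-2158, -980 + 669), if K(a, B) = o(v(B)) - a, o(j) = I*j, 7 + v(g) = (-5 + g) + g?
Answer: -1524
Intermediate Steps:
v(g) = -12 + 2*g (v(g) = -7 + ((-5 + g) + g) = -7 + (-5 + 2*g) = -12 + 2*g)
I = 1 (I = -1*(-1) = 1)
o(j) = j (o(j) = 1*j = j)
K(a, B) = -12 - a + 2*B (K(a, B) = (-12 + 2*B) - a = -12 - a + 2*B)
-K(-2158, -980 + 669) = -(-12 - 1*(-2158) + 2*(-980 + 669)) = -(-12 + 2158 + 2*(-311)) = -(-12 + 2158 - 622) = -1*1524 = -1524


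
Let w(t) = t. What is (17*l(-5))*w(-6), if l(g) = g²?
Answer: -2550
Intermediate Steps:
(17*l(-5))*w(-6) = (17*(-5)²)*(-6) = (17*25)*(-6) = 425*(-6) = -2550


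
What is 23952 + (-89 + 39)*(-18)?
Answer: 24852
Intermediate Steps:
23952 + (-89 + 39)*(-18) = 23952 - 50*(-18) = 23952 + 900 = 24852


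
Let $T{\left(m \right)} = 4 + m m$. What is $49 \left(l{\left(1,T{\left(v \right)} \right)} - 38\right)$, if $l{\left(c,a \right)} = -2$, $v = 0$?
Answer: $-1960$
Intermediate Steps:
$T{\left(m \right)} = 4 + m^{2}$
$49 \left(l{\left(1,T{\left(v \right)} \right)} - 38\right) = 49 \left(-2 - 38\right) = 49 \left(-40\right) = -1960$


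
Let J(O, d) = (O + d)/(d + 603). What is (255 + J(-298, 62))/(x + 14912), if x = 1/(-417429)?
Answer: 70687009431/4139426329255 ≈ 0.017077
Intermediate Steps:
J(O, d) = (O + d)/(603 + d)
x = -1/417429 ≈ -2.3956e-6
(255 + J(-298, 62))/(x + 14912) = (255 + (-298 + 62)/(603 + 62))/(-1/417429 + 14912) = (255 - 236/665)/(6224701247/417429) = (255 + (1/665)*(-236))*(417429/6224701247) = (255 - 236/665)*(417429/6224701247) = (169339/665)*(417429/6224701247) = 70687009431/4139426329255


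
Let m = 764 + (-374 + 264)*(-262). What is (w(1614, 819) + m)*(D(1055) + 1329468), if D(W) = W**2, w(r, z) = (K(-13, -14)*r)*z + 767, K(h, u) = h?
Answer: -41898297770151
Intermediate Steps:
w(r, z) = 767 - 13*r*z (w(r, z) = (-13*r)*z + 767 = -13*r*z + 767 = 767 - 13*r*z)
m = 29584 (m = 764 - 110*(-262) = 764 + 28820 = 29584)
(w(1614, 819) + m)*(D(1055) + 1329468) = ((767 - 13*1614*819) + 29584)*(1055**2 + 1329468) = ((767 - 17184258) + 29584)*(1113025 + 1329468) = (-17183491 + 29584)*2442493 = -17153907*2442493 = -41898297770151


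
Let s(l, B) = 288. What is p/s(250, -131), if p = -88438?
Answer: -44219/144 ≈ -307.08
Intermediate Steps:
p/s(250, -131) = -88438/288 = -88438*1/288 = -44219/144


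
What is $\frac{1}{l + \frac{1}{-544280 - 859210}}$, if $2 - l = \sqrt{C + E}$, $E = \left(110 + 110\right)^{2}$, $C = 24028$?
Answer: $- \frac{3939566956710}{142659649465176359} - \frac{3939568360200 \sqrt{18107}}{142659649465176359} \approx -0.0037436$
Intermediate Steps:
$E = 48400$ ($E = 220^{2} = 48400$)
$l = 2 - 2 \sqrt{18107}$ ($l = 2 - \sqrt{24028 + 48400} = 2 - \sqrt{72428} = 2 - 2 \sqrt{18107} \approx -267.12$)
$\frac{1}{l + \frac{1}{-544280 - 859210}} = \frac{1}{\left(2 - 2 \sqrt{18107}\right) + \frac{1}{-544280 - 859210}} = \frac{1}{\left(2 - 2 \sqrt{18107}\right) + \frac{1}{-1403490}} = \frac{1}{\left(2 - 2 \sqrt{18107}\right) - \frac{1}{1403490}} = \frac{1}{\frac{2806979}{1403490} - 2 \sqrt{18107}}$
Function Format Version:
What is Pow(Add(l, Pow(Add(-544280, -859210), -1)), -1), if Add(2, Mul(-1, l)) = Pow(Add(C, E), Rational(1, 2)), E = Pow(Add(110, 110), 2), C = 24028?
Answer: Add(Rational(-3939566956710, 142659649465176359), Mul(Rational(-3939568360200, 142659649465176359), Pow(18107, Rational(1, 2)))) ≈ -0.0037436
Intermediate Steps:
E = 48400 (E = Pow(220, 2) = 48400)
l = Add(2, Mul(-2, Pow(18107, Rational(1, 2)))) (l = Add(2, Mul(-1, Pow(Add(24028, 48400), Rational(1, 2)))) = Add(2, Mul(-1, Pow(72428, Rational(1, 2)))) = Add(2, Mul(-1, Mul(2, Pow(18107, Rational(1, 2))))) = Add(2, Mul(-2, Pow(18107, Rational(1, 2)))) ≈ -267.12)
Pow(Add(l, Pow(Add(-544280, -859210), -1)), -1) = Pow(Add(Add(2, Mul(-2, Pow(18107, Rational(1, 2)))), Pow(Add(-544280, -859210), -1)), -1) = Pow(Add(Add(2, Mul(-2, Pow(18107, Rational(1, 2)))), Pow(-1403490, -1)), -1) = Pow(Add(Add(2, Mul(-2, Pow(18107, Rational(1, 2)))), Rational(-1, 1403490)), -1) = Pow(Add(Rational(2806979, 1403490), Mul(-2, Pow(18107, Rational(1, 2)))), -1)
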